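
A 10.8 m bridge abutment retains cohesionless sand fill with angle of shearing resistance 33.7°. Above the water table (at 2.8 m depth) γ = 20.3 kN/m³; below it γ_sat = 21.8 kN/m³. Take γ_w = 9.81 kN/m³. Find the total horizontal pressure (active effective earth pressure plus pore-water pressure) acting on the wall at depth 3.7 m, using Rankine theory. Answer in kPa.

28.2 kPa

K_a = (1 − sin φ)/(1 + sin φ) = 0.2863.
γ' = 21.8 − 9.81 = 11.99 kN/m³.
Effective vertical stress at 3.7 m: σ'_v = 20.3×2.8 + 11.99×0.900 = 67.63 kPa.
σ'_h = K_a σ'_v = 0.2863 × 67.63 = 19.36 kPa; u = γ_w × 0.900 = 8.829 kPa.
Total σ_h = 19.36 + 8.829 = 28.19 kPa.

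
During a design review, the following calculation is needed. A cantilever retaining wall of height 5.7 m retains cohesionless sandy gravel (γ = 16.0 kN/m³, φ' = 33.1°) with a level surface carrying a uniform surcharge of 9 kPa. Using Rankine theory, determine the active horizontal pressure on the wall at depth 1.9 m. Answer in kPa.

11.6 kPa

K_a = (1 − sin φ)/(1 + sin φ) = 0.2936.
σ_v = γz + q = 16.0 × 1.9 + 9 = 39.40 kPa.
σ_h = K_a σ_v = 0.2936 × 39.40 = 11.57 kPa.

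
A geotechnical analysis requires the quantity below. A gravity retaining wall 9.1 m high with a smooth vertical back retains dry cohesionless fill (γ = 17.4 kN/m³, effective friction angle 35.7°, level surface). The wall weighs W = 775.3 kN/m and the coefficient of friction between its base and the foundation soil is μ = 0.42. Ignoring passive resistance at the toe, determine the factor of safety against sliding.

1.72

K_a = tan²(45° − 35.7°/2) = 0.2630.
P_a = ½K_aγH² = 0.5×0.2630×17.4×9.1² = 189.5 kN/m, acting at H/3 = 3.033 m above the base.
FS_sliding = μW / P_a = 0.42×775.3 / 189.5 = 1.719.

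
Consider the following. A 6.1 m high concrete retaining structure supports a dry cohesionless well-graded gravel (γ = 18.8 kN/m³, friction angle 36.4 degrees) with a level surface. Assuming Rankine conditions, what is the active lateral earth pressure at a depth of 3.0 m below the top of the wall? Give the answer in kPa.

K_a = (1 − sin φ)/(1 + sin φ) = 0.2552.
σ_h = K_a γ z = 0.2552 × 18.8 × 3.0 = 14.39 kPa.

14.4 kPa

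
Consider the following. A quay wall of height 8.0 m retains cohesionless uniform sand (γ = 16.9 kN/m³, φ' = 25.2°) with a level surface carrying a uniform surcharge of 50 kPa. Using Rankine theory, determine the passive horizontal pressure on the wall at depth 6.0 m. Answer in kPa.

376 kPa

K_p = (1 + sin φ)/(1 − sin φ) = 2.483.
σ_v = γz + q = 16.9 × 6.0 + 50 = 151.4 kPa.
σ_h = K_p σ_v = 2.483 × 151.4 = 375.9 kPa.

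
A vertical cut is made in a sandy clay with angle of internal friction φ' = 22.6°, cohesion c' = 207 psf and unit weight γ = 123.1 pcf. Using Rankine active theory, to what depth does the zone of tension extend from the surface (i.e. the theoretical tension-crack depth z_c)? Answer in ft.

5.04 ft

K_a = tan²(45° − 22.6°/2) = 0.4448; √K_a = 0.6669.
The active pressure is zero where K_a γ z = 2c√K_a, so z_c = 2c/(γ√K_a) = 2×207/(123.1×0.6669) = 5.043 ft.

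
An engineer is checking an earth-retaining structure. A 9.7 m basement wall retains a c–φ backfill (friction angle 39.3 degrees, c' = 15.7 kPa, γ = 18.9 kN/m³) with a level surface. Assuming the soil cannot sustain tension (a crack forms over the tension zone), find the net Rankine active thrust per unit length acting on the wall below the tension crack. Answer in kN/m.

K_a = 0.2245; √K_a = 0.4738.
Tension-crack depth z_c = 2c/(γ√K_a) = 2×15.7/(18.9×0.4738) = 3.507 m.
σ_a at base = K_a γ H − 2c√K_a = 0.2245×18.9×9.7 − 2×15.7×0.4738 = 26.27 kPa.
P_a = ½ × 26.27 × (H − z_c) = 0.5×26.27×6.193 = 81.36 kN/m.

81.4 kN/m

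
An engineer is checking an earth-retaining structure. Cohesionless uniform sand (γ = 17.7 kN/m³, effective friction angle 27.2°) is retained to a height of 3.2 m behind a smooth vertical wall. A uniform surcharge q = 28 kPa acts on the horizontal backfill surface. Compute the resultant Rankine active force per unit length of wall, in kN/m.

K_a = tan²(45° − φ/2) = 0.3726.
Soil triangle: ½ K_a γ H² = 0.5×0.3726×17.7×3.2² = 33.77 kN/m.
Surcharge rectangle: K_a q H = 0.3726×28×3.2 = 33.38 kN/m.
Total = 33.77 + 33.38 = 67.15 kN/m.

67.1 kN/m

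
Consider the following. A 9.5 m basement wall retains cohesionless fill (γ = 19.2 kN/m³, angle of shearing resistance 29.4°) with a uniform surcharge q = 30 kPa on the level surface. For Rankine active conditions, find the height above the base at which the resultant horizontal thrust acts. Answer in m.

3.56 m

K_a = 0.3415.
Triangular part P₁ = ½K_aγH² = 295.8 at H/3 = 3.167 m; rectangular part P₂ = K_a q H = 97.32 at H/2 = 4.750 m.
ȳ = (P₁·3.167 + P₂·4.750)/(P₁+P₂) = 3.559 m.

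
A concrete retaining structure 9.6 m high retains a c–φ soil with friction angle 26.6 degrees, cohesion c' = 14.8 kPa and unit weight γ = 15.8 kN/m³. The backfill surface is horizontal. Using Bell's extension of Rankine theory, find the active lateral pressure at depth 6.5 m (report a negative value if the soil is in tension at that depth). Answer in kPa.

K_a = (1 − sin φ)/(1 + sin φ) = 0.3814.
σ_a = K_a γ z − 2c√K_a = 0.3814×15.8×6.5 − 2×14.8×0.6176 = 20.89 kPa.

20.9 kPa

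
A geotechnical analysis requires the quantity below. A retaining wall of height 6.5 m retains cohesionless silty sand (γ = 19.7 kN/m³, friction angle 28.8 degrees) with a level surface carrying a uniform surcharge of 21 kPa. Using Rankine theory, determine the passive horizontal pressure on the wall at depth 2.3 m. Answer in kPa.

K_p = (1 + sin φ)/(1 − sin φ) = 2.859.
σ_v = γz + q = 19.7 × 2.3 + 21 = 66.31 kPa.
σ_h = K_p σ_v = 2.859 × 66.31 = 189.6 kPa.

190 kPa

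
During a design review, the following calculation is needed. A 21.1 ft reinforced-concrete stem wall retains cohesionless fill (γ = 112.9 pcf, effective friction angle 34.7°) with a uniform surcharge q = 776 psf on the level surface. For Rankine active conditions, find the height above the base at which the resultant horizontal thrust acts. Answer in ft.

8.42 ft

K_a = 0.2745.
Triangular part P₁ = ½K_aγH² = 6898 at H/3 = 7.033 ft; rectangular part P₂ = K_a q H = 4494 at H/2 = 10.55 ft.
ȳ = (P₁·7.033 + P₂·10.55)/(P₁+P₂) = 8.421 ft.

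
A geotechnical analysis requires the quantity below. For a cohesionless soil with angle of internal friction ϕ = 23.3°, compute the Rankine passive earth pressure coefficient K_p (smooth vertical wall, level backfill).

K_p = (1 + sin φ)/(1 − sin φ) = tan²(45° + 23.3°/2) = 2.309.

2.31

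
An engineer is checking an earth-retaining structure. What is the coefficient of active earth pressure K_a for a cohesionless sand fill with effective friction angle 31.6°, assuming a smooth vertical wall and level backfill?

0.312

K_a = (1 − sin φ)/(1 + sin φ) = (1 − sin 31.6°)/(1 + sin 31.6°) = 0.3123.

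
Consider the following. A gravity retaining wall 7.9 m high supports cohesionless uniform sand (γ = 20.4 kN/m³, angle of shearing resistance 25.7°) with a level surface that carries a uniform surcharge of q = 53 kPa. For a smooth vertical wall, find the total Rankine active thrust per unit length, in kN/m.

417 kN/m

K_a = tan²(45° − φ/2) = 0.3950.
Soil triangle: ½ K_a γ H² = 0.5×0.3950×20.4×7.9² = 251.5 kN/m.
Surcharge rectangle: K_a q H = 0.3950×53×7.9 = 165.4 kN/m.
Total = 251.5 + 165.4 = 416.9 kN/m.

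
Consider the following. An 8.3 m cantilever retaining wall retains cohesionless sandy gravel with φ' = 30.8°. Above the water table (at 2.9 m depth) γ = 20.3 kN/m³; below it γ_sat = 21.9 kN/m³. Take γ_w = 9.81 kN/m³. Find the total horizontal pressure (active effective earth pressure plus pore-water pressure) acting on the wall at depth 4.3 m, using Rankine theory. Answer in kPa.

38.2 kPa

K_a = (1 − sin φ)/(1 + sin φ) = 0.3227.
γ' = 21.9 − 9.81 = 12.09 kN/m³.
Effective vertical stress at 4.3 m: σ'_v = 20.3×2.9 + 12.09×1.40 = 75.80 kPa.
σ'_h = K_a σ'_v = 0.3227 × 75.80 = 24.46 kPa; u = γ_w × 1.40 = 13.73 kPa.
Total σ_h = 24.46 + 13.73 = 38.19 kPa.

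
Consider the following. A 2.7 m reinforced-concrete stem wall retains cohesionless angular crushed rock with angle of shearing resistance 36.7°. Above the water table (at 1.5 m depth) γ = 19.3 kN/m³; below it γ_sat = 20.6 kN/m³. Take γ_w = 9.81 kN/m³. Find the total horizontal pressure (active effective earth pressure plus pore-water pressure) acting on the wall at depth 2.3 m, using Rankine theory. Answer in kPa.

17.3 kPa

K_a = (1 − sin φ)/(1 + sin φ) = 0.2519.
γ' = 20.6 − 9.81 = 10.79 kN/m³.
Effective vertical stress at 2.3 m: σ'_v = 19.3×1.5 + 10.79×0.800 = 37.58 kPa.
σ'_h = K_a σ'_v = 0.2519 × 37.58 = 9.465 kPa; u = γ_w × 0.800 = 7.848 kPa.
Total σ_h = 9.465 + 7.848 = 17.31 kPa.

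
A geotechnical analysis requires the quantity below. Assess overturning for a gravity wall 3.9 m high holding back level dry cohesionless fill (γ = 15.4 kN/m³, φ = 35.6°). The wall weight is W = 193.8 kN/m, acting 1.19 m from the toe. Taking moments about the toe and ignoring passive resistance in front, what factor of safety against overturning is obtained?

K_a = tan²(45° − 35.6°/2) = 0.2641.
P_a = ½K_aγH² = 0.5×0.2641×15.4×3.9² = 30.93 kN/m, acting at H/3 = 1.300 m above the base.
Overturning moment M_o = P_a × H/3 = 30.93 × 1.300 = 40.21.
Resisting moment M_r = W × 1.19 = 193.8 × 1.19 = 230.6.
FS_overturning = M_r/M_o = 230.6/40.21 = 5.735.

5.73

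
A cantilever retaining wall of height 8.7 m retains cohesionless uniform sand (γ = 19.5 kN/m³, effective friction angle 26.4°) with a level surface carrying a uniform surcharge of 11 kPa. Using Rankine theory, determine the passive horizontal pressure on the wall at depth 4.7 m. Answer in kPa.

267 kPa

K_p = (1 + sin φ)/(1 − sin φ) = 2.601.
σ_v = γz + q = 19.5 × 4.7 + 11 = 102.7 kPa.
σ_h = K_p σ_v = 2.601 × 102.7 = 267.0 kPa.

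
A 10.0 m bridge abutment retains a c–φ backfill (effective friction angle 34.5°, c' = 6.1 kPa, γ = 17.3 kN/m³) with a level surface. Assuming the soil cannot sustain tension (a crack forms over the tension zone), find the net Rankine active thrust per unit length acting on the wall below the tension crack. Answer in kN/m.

180 kN/m

K_a = 0.2768; √K_a = 0.5261.
Tension-crack depth z_c = 2c/(γ√K_a) = 2×6.1/(17.3×0.5261) = 1.340 m.
σ_a at base = K_a γ H − 2c√K_a = 0.2768×17.3×10.0 − 2×6.1×0.5261 = 41.47 kPa.
P_a = ½ × 41.47 × (H − z_c) = 0.5×41.47×8.660 = 179.6 kN/m.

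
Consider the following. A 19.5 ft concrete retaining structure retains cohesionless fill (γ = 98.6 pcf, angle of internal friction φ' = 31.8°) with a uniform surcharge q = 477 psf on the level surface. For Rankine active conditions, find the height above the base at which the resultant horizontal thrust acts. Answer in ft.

7.58 ft

K_a = 0.3098.
Triangular part P₁ = ½K_aγH² = 5808 at H/3 = 6.500 ft; rectangular part P₂ = K_a q H = 2882 at H/2 = 9.750 ft.
ȳ = (P₁·6.500 + P₂·9.750)/(P₁+P₂) = 7.578 ft.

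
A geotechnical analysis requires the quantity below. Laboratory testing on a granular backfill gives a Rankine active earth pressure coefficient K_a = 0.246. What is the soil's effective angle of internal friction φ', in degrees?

37.2°

K_a = tan²(45° − φ/2) ⇒ 45° − φ/2 = arctan(√0.246) = 26.38°.
φ = 2(45° − 26.38°) = 37.24°.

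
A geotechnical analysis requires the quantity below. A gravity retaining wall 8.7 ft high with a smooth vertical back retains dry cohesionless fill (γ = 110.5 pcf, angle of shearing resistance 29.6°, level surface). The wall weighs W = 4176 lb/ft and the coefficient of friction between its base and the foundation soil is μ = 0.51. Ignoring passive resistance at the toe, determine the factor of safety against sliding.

K_a = tan²(45° − 29.6°/2) = 0.3387.
P_a = ½K_aγH² = 0.5×0.3387×110.5×8.7² = 1417 lb/ft, acting at H/3 = 2.900 ft above the base.
FS_sliding = μW / P_a = 0.51×4176 / 1417 = 1.503.

1.50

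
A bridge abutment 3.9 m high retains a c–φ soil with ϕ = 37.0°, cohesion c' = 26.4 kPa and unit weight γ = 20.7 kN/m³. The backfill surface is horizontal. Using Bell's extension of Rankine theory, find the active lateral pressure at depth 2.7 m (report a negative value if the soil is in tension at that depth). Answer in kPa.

K_a = (1 − sin φ)/(1 + sin φ) = 0.2486.
σ_a = K_a γ z − 2c√K_a = 0.2486×20.7×2.7 − 2×26.4×0.4986 = -12.43 kPa.

-12.4 kPa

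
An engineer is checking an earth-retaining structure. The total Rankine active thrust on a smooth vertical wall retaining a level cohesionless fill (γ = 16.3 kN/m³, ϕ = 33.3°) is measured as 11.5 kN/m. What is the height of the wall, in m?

2.20 m

K_a = 0.2911. P_a = ½ K_a γ H² ⇒ H = √(2P_a/(K_a γ)).
H = √(2×11.5/(0.2911×16.3)) = 2.202 m.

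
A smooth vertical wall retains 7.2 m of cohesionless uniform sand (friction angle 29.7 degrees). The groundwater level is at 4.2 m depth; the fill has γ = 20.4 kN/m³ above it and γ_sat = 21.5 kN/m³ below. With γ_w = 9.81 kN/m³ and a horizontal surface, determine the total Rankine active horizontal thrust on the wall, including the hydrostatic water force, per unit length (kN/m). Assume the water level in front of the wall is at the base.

K_a = tan²(45° − φ/2) = 0.3374.
γ' = 21.5 − 9.81 = 11.69 kN/m³. Depth below WT = 3.0 m.
σ'_h at WT = K_a γ d_w = 28.91 kPa; at base = 28.91 + K_a γ' × 3.0 = 40.74 kPa.
P₁ (0–4.2 m) = ½×28.91×4.2 = 60.70. P₂ (4.2–7.2 m) = ½(28.91+40.74)×3.0 = 104.5.
P_w = ½ γ_w h₂² = 0.5×9.81×3.0² = 44.14. Total = 60.70+104.5+44.14 = 209.3 kN/m.

209 kN/m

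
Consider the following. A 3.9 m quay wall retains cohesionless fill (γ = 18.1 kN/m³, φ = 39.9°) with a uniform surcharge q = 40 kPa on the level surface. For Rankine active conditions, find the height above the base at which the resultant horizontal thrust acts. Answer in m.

1.65 m

K_a = 0.2184.
Triangular part P₁ = ½K_aγH² = 30.07 at H/3 = 1.300 m; rectangular part P₂ = K_a q H = 34.08 at H/2 = 1.950 m.
ȳ = (P₁·1.300 + P₂·1.950)/(P₁+P₂) = 1.645 m.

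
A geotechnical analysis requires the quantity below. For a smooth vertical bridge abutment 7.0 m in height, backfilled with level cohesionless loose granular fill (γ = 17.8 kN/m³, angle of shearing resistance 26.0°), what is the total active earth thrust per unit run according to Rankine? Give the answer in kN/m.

170 kN/m

K_a = tan²(45° − φ/2) = 0.3905.
P_a = ½ K_a γ H² = 0.5 × 0.3905 × 17.8 × 7.0² = 170.3 kN/m.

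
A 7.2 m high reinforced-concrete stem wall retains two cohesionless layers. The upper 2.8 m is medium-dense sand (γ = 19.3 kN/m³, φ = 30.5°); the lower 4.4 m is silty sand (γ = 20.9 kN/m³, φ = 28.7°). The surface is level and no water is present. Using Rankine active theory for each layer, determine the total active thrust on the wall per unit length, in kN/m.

179 kN/m

K_a1 = tan²(45°−30.5°/2) = 0.3267; K_a2 = tan²(45°−28.7°/2) = 0.3511.
Layer 1: σ at base = K_a1 γ₁ h₁ = 17.65 kPa; P₁ = ½×17.65×2.8 = 24.71.
Layer 2: σ_v at top = γ₁h₁ = 54.04; σ_h top = K_a2×54.04 = 18.98; σ_h base = K_a2×(54.04+20.9×4.4) = 51.27.
P₂ = ½(18.98+51.27)×4.4 = 154.5. Total P_a = 24.71+154.5 = 179.2 kN/m.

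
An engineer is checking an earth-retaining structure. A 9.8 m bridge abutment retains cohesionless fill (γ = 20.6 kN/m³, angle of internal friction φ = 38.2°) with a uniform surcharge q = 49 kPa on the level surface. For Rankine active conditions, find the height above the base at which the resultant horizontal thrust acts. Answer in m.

K_a = 0.2358.
Triangular part P₁ = ½K_aγH² = 233.2 at H/3 = 3.267 m; rectangular part P₂ = K_a q H = 113.2 at H/2 = 4.900 m.
ȳ = (P₁·3.267 + P₂·4.900)/(P₁+P₂) = 3.800 m.

3.80 m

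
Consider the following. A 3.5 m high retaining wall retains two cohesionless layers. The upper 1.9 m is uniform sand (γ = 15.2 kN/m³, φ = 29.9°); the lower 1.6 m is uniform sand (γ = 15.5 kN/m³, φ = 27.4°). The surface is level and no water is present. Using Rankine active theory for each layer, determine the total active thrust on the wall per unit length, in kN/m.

33.6 kN/m

K_a1 = tan²(45°−29.9°/2) = 0.3347; K_a2 = tan²(45°−27.4°/2) = 0.3697.
Layer 1: σ at base = K_a1 γ₁ h₁ = 9.666 kPa; P₁ = ½×9.666×1.9 = 9.182.
Layer 2: σ_v at top = γ₁h₁ = 28.88; σ_h top = K_a2×28.88 = 10.68; σ_h base = K_a2×(28.88+15.5×1.6) = 19.84.
P₂ = ½(10.68+19.84)×1.6 = 24.42. Total P_a = 9.182+24.42 = 33.60 kN/m.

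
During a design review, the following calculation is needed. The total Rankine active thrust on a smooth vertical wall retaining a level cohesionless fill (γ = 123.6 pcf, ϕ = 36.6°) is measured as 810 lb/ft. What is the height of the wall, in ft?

7.20 ft

K_a = 0.2530. P_a = ½ K_a γ H² ⇒ H = √(2P_a/(K_a γ)).
H = √(2×810/(0.2530×123.6)) = 7.198 ft.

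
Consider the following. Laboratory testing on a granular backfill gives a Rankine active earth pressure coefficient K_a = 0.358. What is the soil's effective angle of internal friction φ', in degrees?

28.2°

K_a = tan²(45° − φ/2) ⇒ 45° − φ/2 = arctan(√0.358) = 30.89°.
φ = 2(45° − 30.89°) = 28.21°.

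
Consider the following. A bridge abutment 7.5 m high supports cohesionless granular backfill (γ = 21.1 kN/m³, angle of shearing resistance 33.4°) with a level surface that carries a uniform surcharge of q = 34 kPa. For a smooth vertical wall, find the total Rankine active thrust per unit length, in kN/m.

K_a = tan²(45° − φ/2) = 0.2899.
Soil triangle: ½ K_a γ H² = 0.5×0.2899×21.1×7.5² = 172.1 kN/m.
Surcharge rectangle: K_a q H = 0.2899×34×7.5 = 73.93 kN/m.
Total = 172.1 + 73.93 = 246.0 kN/m.

246 kN/m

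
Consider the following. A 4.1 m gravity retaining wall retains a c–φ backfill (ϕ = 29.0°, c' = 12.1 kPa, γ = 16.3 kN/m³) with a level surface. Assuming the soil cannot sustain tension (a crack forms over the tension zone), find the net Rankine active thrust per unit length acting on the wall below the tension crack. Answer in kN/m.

7.06 kN/m

K_a = 0.3470; √K_a = 0.5890.
Tension-crack depth z_c = 2c/(γ√K_a) = 2×12.1/(16.3×0.5890) = 2.520 m.
σ_a at base = K_a γ H − 2c√K_a = 0.3470×16.3×4.1 − 2×12.1×0.5890 = 8.933 kPa.
P_a = ½ × 8.933 × (H − z_c) = 0.5×8.933×1.580 = 7.055 kN/m.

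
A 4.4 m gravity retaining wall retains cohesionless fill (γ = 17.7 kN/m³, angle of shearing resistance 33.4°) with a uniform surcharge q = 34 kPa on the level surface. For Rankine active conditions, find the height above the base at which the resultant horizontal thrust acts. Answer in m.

K_a = 0.2899.
Triangular part P₁ = ½K_aγH² = 49.67 at H/3 = 1.467 m; rectangular part P₂ = K_a q H = 43.37 at H/2 = 2.200 m.
ȳ = (P₁·1.467 + P₂·2.200)/(P₁+P₂) = 1.809 m.

1.81 m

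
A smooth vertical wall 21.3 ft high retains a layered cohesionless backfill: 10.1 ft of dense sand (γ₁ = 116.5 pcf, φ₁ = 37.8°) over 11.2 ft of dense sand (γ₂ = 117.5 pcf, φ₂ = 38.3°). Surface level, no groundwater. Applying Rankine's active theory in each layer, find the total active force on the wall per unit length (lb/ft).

6250 lb/ft

K_a1 = tan²(45°−37.8°/2) = 0.2400; K_a2 = tan²(45°−38.3°/2) = 0.2347.
Layer 1: σ at base = K_a1 γ₁ h₁ = 282.4 psf; P₁ = ½×282.4×10.1 = 1426.
Layer 2: σ_v at top = γ₁h₁ = 1177; σ_h top = K_a2×1177 = 276.2; σ_h base = K_a2×(1177+117.5×11.2) = 585.1.
P₂ = ½(276.2+585.1)×11.2 = 4823. Total P_a = 1426+4823 = 6249 lb/ft.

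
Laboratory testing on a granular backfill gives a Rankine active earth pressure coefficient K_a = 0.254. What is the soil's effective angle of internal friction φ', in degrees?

K_a = tan²(45° − φ/2) ⇒ 45° − φ/2 = arctan(√0.254) = 26.75°.
φ = 2(45° − 26.75°) = 36.51°.

36.5°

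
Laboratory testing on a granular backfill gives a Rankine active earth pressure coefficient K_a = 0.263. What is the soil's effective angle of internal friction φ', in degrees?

35.7°

K_a = tan²(45° − φ/2) ⇒ 45° − φ/2 = arctan(√0.263) = 27.15°.
φ = 2(45° − 27.15°) = 35.70°.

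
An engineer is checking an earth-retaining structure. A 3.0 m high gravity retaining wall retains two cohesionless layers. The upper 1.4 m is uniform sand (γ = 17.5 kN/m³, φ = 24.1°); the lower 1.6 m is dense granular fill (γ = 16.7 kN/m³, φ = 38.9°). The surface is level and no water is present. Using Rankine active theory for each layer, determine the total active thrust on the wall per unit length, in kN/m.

K_a1 = tan²(45°−24.1°/2) = 0.4201; K_a2 = tan²(45°−38.9°/2) = 0.2285.
Layer 1: σ at base = K_a1 γ₁ h₁ = 10.29 kPa; P₁ = ½×10.29×1.4 = 7.205.
Layer 2: σ_v at top = γ₁h₁ = 24.50; σ_h top = K_a2×24.50 = 5.599; σ_h base = K_a2×(24.50+16.7×1.6) = 11.71.
P₂ = ½(5.599+11.71)×1.6 = 13.84. Total P_a = 7.205+13.84 = 21.05 kN/m.

21.0 kN/m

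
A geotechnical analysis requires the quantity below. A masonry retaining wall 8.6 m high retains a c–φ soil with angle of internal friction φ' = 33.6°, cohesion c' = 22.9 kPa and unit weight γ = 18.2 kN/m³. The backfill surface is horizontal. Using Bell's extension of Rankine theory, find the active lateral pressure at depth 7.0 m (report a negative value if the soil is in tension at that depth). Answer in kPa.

K_a = (1 − sin φ)/(1 + sin φ) = 0.2875.
σ_a = K_a γ z − 2c√K_a = 0.2875×18.2×7.0 − 2×22.9×0.5362 = 12.07 kPa.

12.1 kPa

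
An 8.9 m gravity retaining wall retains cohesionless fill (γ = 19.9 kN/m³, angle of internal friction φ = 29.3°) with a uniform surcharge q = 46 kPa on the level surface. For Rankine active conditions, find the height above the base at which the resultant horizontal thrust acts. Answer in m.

3.47 m

K_a = 0.3428.
Triangular part P₁ = ½K_aγH² = 270.2 at H/3 = 2.967 m; rectangular part P₂ = K_a q H = 140.4 at H/2 = 4.450 m.
ȳ = (P₁·2.967 + P₂·4.450)/(P₁+P₂) = 3.474 m.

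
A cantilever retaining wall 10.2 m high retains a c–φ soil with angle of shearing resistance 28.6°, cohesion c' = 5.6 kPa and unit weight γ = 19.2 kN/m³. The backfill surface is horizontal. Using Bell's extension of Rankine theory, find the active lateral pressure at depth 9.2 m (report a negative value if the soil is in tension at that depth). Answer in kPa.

K_a = (1 − sin φ)/(1 + sin φ) = 0.3525.
σ_a = K_a γ z − 2c√K_a = 0.3525×19.2×9.2 − 2×5.6×0.5938 = 55.62 kPa.

55.6 kPa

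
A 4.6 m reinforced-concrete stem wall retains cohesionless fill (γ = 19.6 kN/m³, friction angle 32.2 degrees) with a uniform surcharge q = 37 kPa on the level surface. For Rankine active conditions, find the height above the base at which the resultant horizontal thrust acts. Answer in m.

K_a = 0.3047.
Triangular part P₁ = ½K_aγH² = 63.19 at H/3 = 1.533 m; rectangular part P₂ = K_a q H = 51.87 at H/2 = 2.300 m.
ȳ = (P₁·1.533 + P₂·2.300)/(P₁+P₂) = 1.879 m.

1.88 m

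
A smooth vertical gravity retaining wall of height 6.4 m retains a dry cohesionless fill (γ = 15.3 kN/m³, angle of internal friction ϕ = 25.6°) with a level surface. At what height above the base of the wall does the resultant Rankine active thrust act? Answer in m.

K_a = 0.3966.
The pressure distribution is triangular, so the resultant acts at H/3 above the base = 6.4/3 = 2.133 m.

2.13 m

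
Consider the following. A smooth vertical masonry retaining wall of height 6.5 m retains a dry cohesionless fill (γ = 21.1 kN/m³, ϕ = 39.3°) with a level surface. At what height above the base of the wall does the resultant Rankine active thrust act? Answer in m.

2.17 m

K_a = 0.2245.
The pressure distribution is triangular, so the resultant acts at H/3 above the base = 6.5/3 = 2.167 m.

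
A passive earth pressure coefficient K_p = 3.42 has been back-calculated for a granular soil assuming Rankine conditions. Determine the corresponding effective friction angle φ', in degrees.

K_p = (1+sin φ)/(1−sin φ) ⇒ sin φ = (K_p − 1)/(K_p + 1) = 0.5475.
φ = arcsin(0.5475) = 33.20°.

33.2°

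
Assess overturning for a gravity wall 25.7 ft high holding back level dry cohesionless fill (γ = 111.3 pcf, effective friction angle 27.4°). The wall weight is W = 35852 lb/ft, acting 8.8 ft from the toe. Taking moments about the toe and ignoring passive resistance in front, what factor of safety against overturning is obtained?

K_a = tan²(45° − 27.4°/2) = 0.3697.
P_a = ½K_aγH² = 0.5×0.3697×111.3×25.7² = 13590 lb/ft, acting at H/3 = 8.567 ft above the base.
Overturning moment M_o = P_a × H/3 = 13590 × 8.567 = 116400.
Resisting moment M_r = W × 8.8 = 35852 × 8.8 = 315500.
FS_overturning = M_r/M_o = 315500/116400 = 2.710.

2.71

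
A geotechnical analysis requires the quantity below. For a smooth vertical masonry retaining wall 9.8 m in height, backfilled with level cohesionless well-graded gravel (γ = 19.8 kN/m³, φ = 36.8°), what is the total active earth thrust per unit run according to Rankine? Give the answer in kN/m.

K_a = tan²(45° − φ/2) = 0.2508.
P_a = ½ K_a γ H² = 0.5 × 0.2508 × 19.8 × 9.8² = 238.4 kN/m.

238 kN/m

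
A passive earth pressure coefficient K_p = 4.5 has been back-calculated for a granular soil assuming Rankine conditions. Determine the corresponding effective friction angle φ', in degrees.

39.5°

K_p = (1+sin φ)/(1−sin φ) ⇒ sin φ = (K_p − 1)/(K_p + 1) = 0.6364.
φ = arcsin(0.6364) = 39.52°.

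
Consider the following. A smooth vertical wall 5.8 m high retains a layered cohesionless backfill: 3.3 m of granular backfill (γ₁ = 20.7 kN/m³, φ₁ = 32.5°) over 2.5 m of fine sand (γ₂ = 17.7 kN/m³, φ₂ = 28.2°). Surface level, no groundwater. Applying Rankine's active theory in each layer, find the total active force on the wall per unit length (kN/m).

115 kN/m

K_a1 = tan²(45°−32.5°/2) = 0.3010; K_a2 = tan²(45°−28.2°/2) = 0.3582.
Layer 1: σ at base = K_a1 γ₁ h₁ = 20.56 kPa; P₁ = ½×20.56×3.3 = 33.92.
Layer 2: σ_v at top = γ₁h₁ = 68.31; σ_h top = K_a2×68.31 = 24.47; σ_h base = K_a2×(68.31+17.7×2.5) = 40.32.
P₂ = ½(24.47+40.32)×2.5 = 80.98. Total P_a = 33.92+80.98 = 114.9 kN/m.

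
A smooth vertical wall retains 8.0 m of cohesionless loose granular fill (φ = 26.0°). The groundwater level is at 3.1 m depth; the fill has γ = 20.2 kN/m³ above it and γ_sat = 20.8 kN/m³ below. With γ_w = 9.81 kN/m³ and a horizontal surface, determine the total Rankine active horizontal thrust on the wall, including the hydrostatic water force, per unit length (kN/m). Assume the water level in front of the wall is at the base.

327 kN/m

K_a = tan²(45° − φ/2) = 0.3905.
γ' = 20.8 − 9.81 = 10.99 kN/m³. Depth below WT = 4.9 m.
σ'_h at WT = K_a γ d_w = 24.45 kPa; at base = 24.45 + K_a γ' × 4.9 = 45.48 kPa.
P₁ (0–3.1 m) = ½×24.45×3.1 = 37.90. P₂ (3.1–8.0 m) = ½(24.45+45.48)×4.9 = 171.3.
P_w = ½ γ_w h₂² = 0.5×9.81×4.9² = 117.8. Total = 37.90+171.3+117.8 = 327.0 kN/m.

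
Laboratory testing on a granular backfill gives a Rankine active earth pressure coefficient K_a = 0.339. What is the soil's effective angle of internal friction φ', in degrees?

K_a = tan²(45° − φ/2) ⇒ 45° − φ/2 = arctan(√0.339) = 30.21°.
φ = 2(45° − 30.21°) = 29.58°.

29.6°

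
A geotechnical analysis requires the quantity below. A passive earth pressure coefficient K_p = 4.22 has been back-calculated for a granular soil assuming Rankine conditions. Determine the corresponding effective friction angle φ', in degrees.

K_p = (1+sin φ)/(1−sin φ) ⇒ sin φ = (K_p − 1)/(K_p + 1) = 0.6169.
φ = arcsin(0.6169) = 38.09°.

38.1°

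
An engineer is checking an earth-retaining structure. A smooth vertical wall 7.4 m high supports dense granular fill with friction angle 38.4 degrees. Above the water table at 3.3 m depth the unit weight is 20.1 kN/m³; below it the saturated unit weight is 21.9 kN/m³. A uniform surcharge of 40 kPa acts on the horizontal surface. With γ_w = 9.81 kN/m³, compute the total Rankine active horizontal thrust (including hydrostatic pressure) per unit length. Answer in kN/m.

265 kN/m

K_a = tan²(45° − φ/2) = 0.2337.
γ' = 21.9 − 9.81 = 12.09 kN/m³. h₂ = H − d_w = 4.1 m.
σ'_h: at surface K_a·q = 9.348; at WT K_a(q+γd_w) = 24.85; at base K_a(q+γd_w+γ'h₂) = 36.43 kPa.
P₁ = ½(9.348+24.85)×3.3 = 56.42; P₂ = ½(24.85+36.43)×4.1 = 125.6; P_w = ½γ_w h₂² = 82.45.
Total = 56.42+125.6+82.45 = 264.5 kN/m.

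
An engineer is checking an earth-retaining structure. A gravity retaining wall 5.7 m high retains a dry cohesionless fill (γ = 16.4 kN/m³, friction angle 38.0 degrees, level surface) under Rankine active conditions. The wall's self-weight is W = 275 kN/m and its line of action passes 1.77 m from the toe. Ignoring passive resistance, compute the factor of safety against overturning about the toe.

K_a = tan²(45° − 38.0°/2) = 0.2379.
P_a = ½K_aγH² = 0.5×0.2379×16.4×5.7² = 63.38 kN/m, acting at H/3 = 1.900 m above the base.
Overturning moment M_o = P_a × H/3 = 63.38 × 1.900 = 120.4.
Resisting moment M_r = W × 1.77 = 275 × 1.77 = 486.8.
FS_overturning = M_r/M_o = 486.8/120.4 = 4.042.

4.04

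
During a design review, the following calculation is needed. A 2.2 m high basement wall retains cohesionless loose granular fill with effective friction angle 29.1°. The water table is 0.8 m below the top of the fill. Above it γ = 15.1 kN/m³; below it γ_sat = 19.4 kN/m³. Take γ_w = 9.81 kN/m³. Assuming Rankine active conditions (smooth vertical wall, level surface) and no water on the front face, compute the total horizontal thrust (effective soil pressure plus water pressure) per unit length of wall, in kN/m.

K_a = tan²(45° − φ/2) = 0.3456.
γ' = 19.4 − 9.81 = 9.590 kN/m³. Depth below WT = 1.4 m.
σ'_h at WT = K_a γ d_w = 4.175 kPa; at base = 4.175 + K_a γ' × 1.4 = 8.815 kPa.
P₁ (0–0.8 m) = ½×4.175×0.8 = 1.670. P₂ (0.8–2.2 m) = ½(4.175+8.815)×1.4 = 9.093.
P_w = ½ γ_w h₂² = 0.5×9.81×1.4² = 9.614. Total = 1.670+9.093+9.614 = 20.38 kN/m.

20.4 kN/m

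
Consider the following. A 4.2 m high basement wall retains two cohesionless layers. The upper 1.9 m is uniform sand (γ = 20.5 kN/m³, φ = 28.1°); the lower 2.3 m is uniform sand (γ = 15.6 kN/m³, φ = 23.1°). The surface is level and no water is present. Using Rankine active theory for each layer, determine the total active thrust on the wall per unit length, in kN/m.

K_a1 = tan²(45°−28.1°/2) = 0.3596; K_a2 = tan²(45°−23.1°/2) = 0.4364.
Layer 1: σ at base = K_a1 γ₁ h₁ = 14.01 kPa; P₁ = ½×14.01×1.9 = 13.31.
Layer 2: σ_v at top = γ₁h₁ = 38.95; σ_h top = K_a2×38.95 = 17.00; σ_h base = K_a2×(38.95+15.6×2.3) = 32.66.
P₂ = ½(17.00+32.66)×2.3 = 57.11. Total P_a = 13.31+57.11 = 70.41 kN/m.

70.4 kN/m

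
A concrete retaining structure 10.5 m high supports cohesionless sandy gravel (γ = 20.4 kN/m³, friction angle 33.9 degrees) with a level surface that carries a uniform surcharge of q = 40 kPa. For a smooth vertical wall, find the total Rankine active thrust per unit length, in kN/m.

439 kN/m

K_a = tan²(45° − φ/2) = 0.2839.
Soil triangle: ½ K_a γ H² = 0.5×0.2839×20.4×10.5² = 319.3 kN/m.
Surcharge rectangle: K_a q H = 0.2839×40×10.5 = 119.2 kN/m.
Total = 319.3 + 119.2 = 438.5 kN/m.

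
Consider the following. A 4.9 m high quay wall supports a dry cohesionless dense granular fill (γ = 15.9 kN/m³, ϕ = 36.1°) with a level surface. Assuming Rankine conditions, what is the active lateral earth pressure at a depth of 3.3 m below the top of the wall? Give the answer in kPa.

13.6 kPa

K_a = (1 − sin φ)/(1 + sin φ) = 0.2585.
σ_h = K_a γ z = 0.2585 × 15.9 × 3.3 = 13.56 kPa.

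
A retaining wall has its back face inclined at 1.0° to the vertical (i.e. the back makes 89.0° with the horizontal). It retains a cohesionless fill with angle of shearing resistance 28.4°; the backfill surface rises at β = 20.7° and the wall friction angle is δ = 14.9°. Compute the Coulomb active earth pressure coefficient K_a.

K_a = sin²(α+φ) / [sin²α · sin(α−δ) · (1 + √{sin(φ+δ)sin(φ−β) / (sin(α−δ)sin(α+β))})²].
With α = 89.0°, φ = 28.4°, δ = 14.9°, β = 20.7°: K_a = 0.4715.

0.472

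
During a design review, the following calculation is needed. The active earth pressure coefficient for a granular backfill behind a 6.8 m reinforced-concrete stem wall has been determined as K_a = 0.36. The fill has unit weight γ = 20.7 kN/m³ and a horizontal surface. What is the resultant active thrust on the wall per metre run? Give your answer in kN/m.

P = ½ K_a γ H² = 0.5 × 0.36 × 20.7 × 6.8² = 172.3 kN/m.

172 kN/m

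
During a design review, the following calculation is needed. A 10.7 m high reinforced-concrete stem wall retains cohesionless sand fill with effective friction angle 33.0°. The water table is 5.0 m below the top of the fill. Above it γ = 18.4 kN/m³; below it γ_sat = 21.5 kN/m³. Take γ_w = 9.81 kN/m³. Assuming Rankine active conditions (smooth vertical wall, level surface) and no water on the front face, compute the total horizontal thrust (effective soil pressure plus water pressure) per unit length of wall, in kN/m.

K_a = tan²(45° − φ/2) = 0.2948.
γ' = 21.5 − 9.81 = 11.69 kN/m³. Depth below WT = 5.7 m.
σ'_h at WT = K_a γ d_w = 27.12 kPa; at base = 27.12 + K_a γ' × 5.7 = 46.77 kPa.
P₁ (0–5.0 m) = ½×27.12×5.0 = 67.80. P₂ (5.0–10.7 m) = ½(27.12+46.77)×5.7 = 210.6.
P_w = ½ γ_w h₂² = 0.5×9.81×5.7² = 159.4. Total = 67.80+210.6+159.4 = 437.7 kN/m.

438 kN/m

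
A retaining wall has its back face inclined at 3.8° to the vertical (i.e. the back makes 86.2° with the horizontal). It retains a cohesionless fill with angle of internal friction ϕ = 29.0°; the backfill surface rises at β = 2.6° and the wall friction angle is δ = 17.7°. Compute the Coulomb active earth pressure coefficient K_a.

0.350

K_a = sin²(α+φ) / [sin²α · sin(α−δ) · (1 + √{sin(φ+δ)sin(φ−β) / (sin(α−δ)sin(α+β))})²].
With α = 86.2°, φ = 29.0°, δ = 17.7°, β = 2.6°: K_a = 0.3497.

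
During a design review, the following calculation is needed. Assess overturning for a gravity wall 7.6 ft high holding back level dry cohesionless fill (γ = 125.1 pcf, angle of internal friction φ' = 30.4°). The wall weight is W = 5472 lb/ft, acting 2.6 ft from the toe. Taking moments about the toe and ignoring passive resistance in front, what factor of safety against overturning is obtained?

4.74

K_a = tan²(45° − 30.4°/2) = 0.3280.
P_a = ½K_aγH² = 0.5×0.3280×125.1×7.6² = 1185 lb/ft, acting at H/3 = 2.533 ft above the base.
Overturning moment M_o = P_a × H/3 = 1185 × 2.533 = 3002.
Resisting moment M_r = W × 2.6 = 5472 × 2.6 = 14230.
FS_overturning = M_r/M_o = 14230/3002 = 4.739.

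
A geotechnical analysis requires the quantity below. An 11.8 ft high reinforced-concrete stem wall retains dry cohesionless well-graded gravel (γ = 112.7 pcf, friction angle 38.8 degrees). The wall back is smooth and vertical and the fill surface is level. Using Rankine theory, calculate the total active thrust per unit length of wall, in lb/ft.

1800 lb/ft

K_a = tan²(45° − φ/2) = 0.2296.
P_a = ½ K_a γ H² = 0.5 × 0.2296 × 112.7 × 11.8² = 1801 lb/ft.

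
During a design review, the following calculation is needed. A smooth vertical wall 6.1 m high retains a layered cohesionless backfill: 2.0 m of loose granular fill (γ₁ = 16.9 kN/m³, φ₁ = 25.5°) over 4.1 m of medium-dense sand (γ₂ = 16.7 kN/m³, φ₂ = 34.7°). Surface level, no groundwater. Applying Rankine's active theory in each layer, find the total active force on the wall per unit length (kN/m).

K_a1 = tan²(45°−25.5°/2) = 0.3981; K_a2 = tan²(45°−34.7°/2) = 0.2745.
Layer 1: σ at base = K_a1 γ₁ h₁ = 13.46 kPa; P₁ = ½×13.46×2.0 = 13.46.
Layer 2: σ_v at top = γ₁h₁ = 33.80; σ_h top = K_a2×33.80 = 9.277; σ_h base = K_a2×(33.80+16.7×4.1) = 28.07.
P₂ = ½(9.277+28.07)×4.1 = 76.56. Total P_a = 13.46+76.56 = 90.02 kN/m.

90.0 kN/m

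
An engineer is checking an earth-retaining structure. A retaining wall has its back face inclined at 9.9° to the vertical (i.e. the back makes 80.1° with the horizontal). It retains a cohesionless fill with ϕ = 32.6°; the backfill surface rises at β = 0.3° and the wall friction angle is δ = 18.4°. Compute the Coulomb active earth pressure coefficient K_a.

K_a = sin²(α+φ) / [sin²α · sin(α−δ) · (1 + √{sin(φ+δ)sin(φ−β) / (sin(α−δ)sin(α+β))})²].
With α = 80.1°, φ = 32.6°, δ = 18.4°, β = 0.3°: K_a = 0.3481.

0.348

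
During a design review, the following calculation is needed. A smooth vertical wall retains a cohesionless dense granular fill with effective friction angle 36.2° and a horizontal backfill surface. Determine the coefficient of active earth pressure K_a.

0.257

K_a = (1 − sin φ)/(1 + sin φ) = (1 − sin 36.2°)/(1 + sin 36.2°) = 0.2574.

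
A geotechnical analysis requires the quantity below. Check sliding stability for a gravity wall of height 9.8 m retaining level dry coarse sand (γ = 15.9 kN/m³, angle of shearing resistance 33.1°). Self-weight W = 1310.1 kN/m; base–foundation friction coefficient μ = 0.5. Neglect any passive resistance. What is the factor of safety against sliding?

K_a = tan²(45° − 33.1°/2) = 0.2936.
P_a = ½K_aγH² = 0.5×0.2936×15.9×9.8² = 224.2 kN/m, acting at H/3 = 3.267 m above the base.
FS_sliding = μW / P_a = 0.5×1310.1 / 224.2 = 2.922.

2.92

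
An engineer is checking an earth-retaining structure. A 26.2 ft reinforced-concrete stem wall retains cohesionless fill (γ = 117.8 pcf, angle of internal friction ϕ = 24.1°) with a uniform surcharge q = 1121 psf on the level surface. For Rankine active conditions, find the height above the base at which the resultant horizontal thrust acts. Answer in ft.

10.6 ft

K_a = 0.4201.
Triangular part P₁ = ½K_aγH² = 16990 at H/3 = 8.733 ft; rectangular part P₂ = K_a q H = 12340 at H/2 = 13.10 ft.
ȳ = (P₁·8.733 + P₂·13.10)/(P₁+P₂) = 10.57 ft.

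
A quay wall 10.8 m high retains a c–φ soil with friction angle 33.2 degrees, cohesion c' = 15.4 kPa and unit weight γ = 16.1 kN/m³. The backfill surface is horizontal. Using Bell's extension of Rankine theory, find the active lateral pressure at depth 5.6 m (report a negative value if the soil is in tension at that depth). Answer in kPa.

K_a = (1 − sin φ)/(1 + sin φ) = 0.2924.
σ_a = K_a γ z − 2c√K_a = 0.2924×16.1×5.6 − 2×15.4×0.5407 = 9.705 kPa.

9.71 kPa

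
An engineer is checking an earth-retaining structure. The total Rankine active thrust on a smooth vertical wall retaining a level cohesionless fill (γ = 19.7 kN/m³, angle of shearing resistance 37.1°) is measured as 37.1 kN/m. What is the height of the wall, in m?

K_a = 0.2475. P_a = ½ K_a γ H² ⇒ H = √(2P_a/(K_a γ)).
H = √(2×37.1/(0.2475×19.7)) = 3.901 m.

3.90 m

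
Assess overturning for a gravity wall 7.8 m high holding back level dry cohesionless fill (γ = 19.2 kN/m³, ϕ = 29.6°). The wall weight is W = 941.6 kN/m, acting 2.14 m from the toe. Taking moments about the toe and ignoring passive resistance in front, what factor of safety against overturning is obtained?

3.92

K_a = tan²(45° − 29.6°/2) = 0.3387.
P_a = ½K_aγH² = 0.5×0.3387×19.2×7.8² = 197.8 kN/m, acting at H/3 = 2.600 m above the base.
Overturning moment M_o = P_a × H/3 = 197.8 × 2.600 = 514.4.
Resisting moment M_r = W × 2.14 = 941.6 × 2.14 = 2015.
FS_overturning = M_r/M_o = 2015/514.4 = 3.917.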